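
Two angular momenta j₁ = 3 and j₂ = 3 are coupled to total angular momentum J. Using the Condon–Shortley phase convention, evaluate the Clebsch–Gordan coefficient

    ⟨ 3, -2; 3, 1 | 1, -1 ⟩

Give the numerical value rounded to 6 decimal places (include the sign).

j₁+j₂−J=5  J+j₁−j₂=1  J−j₁+j₂=1  j₁+j₂+J+1=8
(j₁±m₁, j₂±m₂, J±M) = (1,5,4,2,0,2)
P² = 720/7
sum k=4..4:
  [4] +1/24 = 1/24
S = 1/24
C² = P²·S² = 5/28 ; C = +0.422577

+√(5/28) = +0.422577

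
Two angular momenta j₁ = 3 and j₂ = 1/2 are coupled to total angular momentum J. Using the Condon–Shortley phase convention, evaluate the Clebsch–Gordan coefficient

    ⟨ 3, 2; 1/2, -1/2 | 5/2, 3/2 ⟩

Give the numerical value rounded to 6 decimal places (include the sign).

triangle: 1!*5!*0!/7! = 120/5040
(j±m)!: 5!*1!*0!*1!*4!*1! = 2880
prefactor² = (2J+1)*Δ*N² = 2880/7
  k=0: +1/(0!*1!*1!*0!*4!*0!) = 1/24
Σ = 1/24  ⇒  CG² = 2880/7*1/24² = 5/7
CG = +√(5/7) = +0.845154

+0.845154  (= +√(5/7))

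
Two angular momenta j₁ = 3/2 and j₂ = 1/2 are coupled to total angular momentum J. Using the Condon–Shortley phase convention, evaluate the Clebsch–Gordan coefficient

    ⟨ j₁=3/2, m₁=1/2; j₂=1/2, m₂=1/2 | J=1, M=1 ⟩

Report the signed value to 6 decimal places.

j₁+j₂−J=1  J+j₁−j₂=2  J−j₁+j₂=0  j₁+j₂+J+1=4
(j₁±m₁, j₂±m₂, J±M) = (2,1,1,0,2,0)
P² = 1
sum k=1..1:
  [1] −1/2 = -1/2
S = -1/2
C² = P²·S² = 1/4 ; C = -0.500000

−√(1/4) = -0.500000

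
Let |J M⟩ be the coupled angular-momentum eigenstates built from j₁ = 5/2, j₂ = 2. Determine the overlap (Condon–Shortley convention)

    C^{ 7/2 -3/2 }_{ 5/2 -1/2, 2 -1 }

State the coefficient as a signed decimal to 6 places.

+√(2/21) ≈ +0.308607

triangle: 1!·4!·3!/9! = 144/362880
(j±m)!: 2!·3!·1!·3!·2!·5! = 17280
prefactor² = (2J+1)·Δ·N² = 384/7
  k=0: +1/(0!·1!·3!·1!·1!·2!) = 1/12
  k=1: −1/(1!·0!·2!·0!·2!·3!) = -1/24
Σ = 1/24  ⇒  CG² = 384/7·1/24² = 2/21
CG = +√(2/21) = +0.308607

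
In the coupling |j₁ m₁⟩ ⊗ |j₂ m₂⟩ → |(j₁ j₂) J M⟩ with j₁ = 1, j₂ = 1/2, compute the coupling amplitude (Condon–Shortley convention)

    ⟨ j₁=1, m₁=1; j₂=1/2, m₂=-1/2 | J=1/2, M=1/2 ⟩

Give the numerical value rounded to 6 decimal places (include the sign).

j₁+j₂−J=1  J+j₁−j₂=1  J−j₁+j₂=0  j₁+j₂+J+1=3
(j₁±m₁, j₂±m₂, J±M) = (2,0,0,1,1,0)
P² = 2/3
sum k=0..0:
  [0] +1/1 = 1
S = 1
C² = P²·S² = 2/3 ; C = +0.816497

+√(2/3) ≈ +0.816497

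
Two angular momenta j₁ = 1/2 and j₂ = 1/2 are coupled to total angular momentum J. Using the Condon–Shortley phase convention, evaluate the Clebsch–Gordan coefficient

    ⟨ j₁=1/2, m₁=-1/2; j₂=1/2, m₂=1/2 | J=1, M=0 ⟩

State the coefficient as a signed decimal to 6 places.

√[3·0!1!1!/3! · 0!1!1!0!1!1!] = √(1/2)
  +(−1)^0/∏(0,0,1,1,0,0)! = 1  (running 1)
⟨..|..⟩ = √(1/2)·(1) = +0.707107

+√(1/2) ≈ +0.707107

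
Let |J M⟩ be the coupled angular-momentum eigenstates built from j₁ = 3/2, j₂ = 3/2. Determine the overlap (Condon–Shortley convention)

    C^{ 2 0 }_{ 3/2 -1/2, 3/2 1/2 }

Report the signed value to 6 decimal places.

-0.500000

√[5·1!2!2!/6! · 1!2!2!1!2!2!] = √(4/9)
  +(−1)^0/∏(0,1,2,2,0,0)! = 1/4  (running 1/4)
  +(−1)^1/∏(1,0,1,1,1,1)! = -1  (running -3/4)
⟨..|..⟩ = √(4/9)·(-3/4) = -0.500000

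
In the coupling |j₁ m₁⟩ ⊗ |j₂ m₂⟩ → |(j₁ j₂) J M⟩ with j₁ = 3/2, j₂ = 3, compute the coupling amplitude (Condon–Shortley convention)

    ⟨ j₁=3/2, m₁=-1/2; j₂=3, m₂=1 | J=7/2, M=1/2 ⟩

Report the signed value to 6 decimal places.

triangle: 1!×2!×5!/9! = 240/362880
(j±m)!: 1!×2!×4!×2!×4!×3! = 13824
prefactor² = (2J+1)×Δ×N² = 512/7
  k=0: +1/(0!×1!×2!×4!×0!×1!) = 1/48
  k=1: −1/(1!×0!×1!×3!×1!×2!) = -1/12
Σ = -1/16  ⇒  CG² = 512/7×(-1/16)² = 2/7
CG = −√(2/7) = -0.534522

−√(2/7) ≈ -0.534522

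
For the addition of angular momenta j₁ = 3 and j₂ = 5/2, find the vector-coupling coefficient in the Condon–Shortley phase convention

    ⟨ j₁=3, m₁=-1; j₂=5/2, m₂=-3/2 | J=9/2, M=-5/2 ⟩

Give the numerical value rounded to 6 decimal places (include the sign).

+0.317821

j₁+j₂−J=1  J+j₁−j₂=5  J−j₁+j₂=4  j₁+j₂+J+1=11
(j₁±m₁, j₂±m₂, J±M) = (2,4,1,4,2,7)
P² = 92160/11
sum k=0..1:
  [0] +1/144 = 1/144
  [1] −1/288 = -1/288
S = 1/288
C² = P²·S² = 10/99 ; C = +0.317821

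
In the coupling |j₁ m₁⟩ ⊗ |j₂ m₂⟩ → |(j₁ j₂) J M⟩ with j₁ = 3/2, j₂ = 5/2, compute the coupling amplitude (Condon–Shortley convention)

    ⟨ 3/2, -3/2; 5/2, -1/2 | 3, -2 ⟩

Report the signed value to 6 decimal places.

-0.707107  (= −√(1/2))

triangle: 1!*2!*4!/8! = 48/40320
(j±m)!: 0!*3!*2!*3!*1!*5! = 8640
prefactor² = (2J+1)*Δ*N² = 72
  k=1: −1/(1!*0!*2!*1!*0!*3!) = -1/12
Σ = -1/12  ⇒  CG² = 72*(-1/12)² = 1/2
CG = −√(1/2) = -0.707107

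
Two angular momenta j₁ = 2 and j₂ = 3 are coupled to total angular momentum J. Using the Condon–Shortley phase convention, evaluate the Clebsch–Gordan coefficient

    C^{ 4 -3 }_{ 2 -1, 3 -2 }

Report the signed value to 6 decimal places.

triangle: 1!·3!·5!/10! = 720/3628800
(j±m)!: 1!·3!·1!·5!·1!·7! = 3628800
prefactor² = (2J+1)·Δ·N² = 6480
  k=0: +1/(0!·1!·3!·1!·0!·4!) = 1/144
  k=1: −1/(1!·0!·2!·0!·1!·5!) = -1/240
Σ = 1/360  ⇒  CG² = 6480·1/360² = 1/20
CG = +√(1/20) = +0.223607

+√(1/20) ≈ +0.223607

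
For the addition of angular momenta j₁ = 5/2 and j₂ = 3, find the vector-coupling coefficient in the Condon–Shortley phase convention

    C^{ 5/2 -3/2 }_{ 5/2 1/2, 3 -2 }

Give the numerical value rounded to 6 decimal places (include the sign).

triangle: 3!×2!×3!/9! = 72/362880
(j±m)!: 3!×2!×1!×5!×1!×4! = 34560
prefactor² = (2J+1)×Δ×N² = 288/7
  k=0: +1/(0!×3!×2!×1!×0!×2!) = 1/24
  k=1: −1/(1!×2!×1!×0!×1!×3!) = -1/12
Σ = -1/24  ⇒  CG² = 288/7×(-1/24)² = 1/14
CG = −√(1/14) = -0.267261

−√(1/14) ≈ -0.267261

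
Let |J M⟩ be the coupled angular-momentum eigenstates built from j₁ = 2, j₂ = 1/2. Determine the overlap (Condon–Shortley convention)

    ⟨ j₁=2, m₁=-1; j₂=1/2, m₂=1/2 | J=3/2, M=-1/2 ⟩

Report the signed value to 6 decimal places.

-0.774597

√[4·1!3!0!/5! · 1!3!1!0!1!2!] = √(12/5)
  +(−1)^1/∏(1,0,2,0,1,0)! = -1/2  (running -1/2)
⟨..|..⟩ = √(12/5)·(-1/2) = -0.774597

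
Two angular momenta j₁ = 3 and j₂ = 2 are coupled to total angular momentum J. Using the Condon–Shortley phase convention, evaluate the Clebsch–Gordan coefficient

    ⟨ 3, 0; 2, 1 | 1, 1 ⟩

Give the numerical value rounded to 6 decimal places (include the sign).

√[3·4!2!0!/7! · 3!3!3!1!2!0!] = √(432/35)
  +(−1)^3/∏(3,1,0,0,2,0)! = -1/12  (running -1/12)
⟨..|..⟩ = √(432/35)·(-1/12) = -0.292770

−√(3/35) ≈ -0.292770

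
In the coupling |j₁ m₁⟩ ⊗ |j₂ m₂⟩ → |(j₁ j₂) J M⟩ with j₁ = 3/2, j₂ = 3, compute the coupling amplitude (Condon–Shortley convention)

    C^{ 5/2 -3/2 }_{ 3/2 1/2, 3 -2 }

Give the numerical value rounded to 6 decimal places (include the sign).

+√(1/14) = +0.267261

triangle: 2!*1!*4!/8! = 48/40320
(j±m)!: 2!*1!*1!*5!*1!*4! = 5760
prefactor² = (2J+1)*Δ*N² = 288/7
  k=0: +1/(0!*2!*1!*1!*0!*3!) = 1/12
  k=1: −1/(1!*1!*0!*0!*1!*4!) = -1/24
Σ = 1/24  ⇒  CG² = 288/7*1/24² = 1/14
CG = +√(1/14) = +0.267261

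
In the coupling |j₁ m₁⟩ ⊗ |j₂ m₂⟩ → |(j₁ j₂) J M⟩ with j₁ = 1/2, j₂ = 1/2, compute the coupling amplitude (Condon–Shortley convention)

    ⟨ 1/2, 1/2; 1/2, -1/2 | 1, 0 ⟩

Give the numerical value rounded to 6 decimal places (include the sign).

+√(1/2) ≈ +0.707107

j₁+j₂−J=0  J+j₁−j₂=1  J−j₁+j₂=1  j₁+j₂+J+1=3
(j₁±m₁, j₂±m₂, J±M) = (1,0,0,1,1,1)
P² = 1/2
sum k=0..0:
  [0] +1/1 = 1
S = 1
C² = P²·S² = 1/2 ; C = +0.707107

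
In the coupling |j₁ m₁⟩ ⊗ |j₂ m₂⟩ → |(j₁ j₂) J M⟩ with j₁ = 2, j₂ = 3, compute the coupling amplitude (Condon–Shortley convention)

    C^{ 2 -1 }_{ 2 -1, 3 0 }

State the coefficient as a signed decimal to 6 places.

+0.534522  (= +√(2/7))

√[5·3!1!3!/8! · 1!3!3!3!1!3!] = √(81/14)
  +(−1)^2/∏(2,1,1,1,0,2)! = 1/4  (running 1/4)
  +(−1)^3/∏(3,0,0,0,1,3)! = -1/36  (running 2/9)
⟨..|..⟩ = √(81/14)·(2/9) = +0.534522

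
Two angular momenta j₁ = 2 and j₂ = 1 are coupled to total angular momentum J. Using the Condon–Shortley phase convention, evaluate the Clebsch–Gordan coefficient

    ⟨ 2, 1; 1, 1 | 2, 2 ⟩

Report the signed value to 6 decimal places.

−√(1/3) = -0.577350

√[5·1!3!1!/6! · 3!1!2!0!4!0!] = √(12)
  +(−1)^1/∏(1,0,0,1,3,0)! = -1/6  (running -1/6)
⟨..|..⟩ = √(12)·(-1/6) = -0.577350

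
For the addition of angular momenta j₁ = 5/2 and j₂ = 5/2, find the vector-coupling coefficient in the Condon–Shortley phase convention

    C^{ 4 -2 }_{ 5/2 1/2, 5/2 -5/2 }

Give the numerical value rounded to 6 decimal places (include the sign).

√[9·1!4!4!/10! · 3!2!0!5!2!6!] = √(20736/7)
  +(−1)^0/∏(0,1,2,0,2,4)! = 1/96  (running 1/96)
⟨..|..⟩ = √(20736/7)·(1/96) = +0.566947

+√(9/28) = +0.566947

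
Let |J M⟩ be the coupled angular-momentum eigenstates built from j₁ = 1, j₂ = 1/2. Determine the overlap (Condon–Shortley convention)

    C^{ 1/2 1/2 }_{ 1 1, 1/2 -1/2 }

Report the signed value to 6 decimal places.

triangle: 1!×1!×0!/3! = 1/6
(j±m)!: 2!×0!×0!×1!×1!×0! = 2
prefactor² = (2J+1)×Δ×N² = 2/3
  k=0: +1/(0!×1!×0!×0!×1!×0!) = 1
Σ = 1  ⇒  CG² = 2/3×1² = 2/3
CG = +√(2/3) = +0.816497

+0.816497  (= +√(2/3))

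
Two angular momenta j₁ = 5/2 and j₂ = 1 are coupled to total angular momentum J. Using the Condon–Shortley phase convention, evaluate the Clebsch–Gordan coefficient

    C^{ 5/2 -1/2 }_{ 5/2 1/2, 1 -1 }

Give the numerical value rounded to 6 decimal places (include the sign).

j₁+j₂−J=1  J+j₁−j₂=4  J−j₁+j₂=1  j₁+j₂+J+1=7
(j₁±m₁, j₂±m₂, J±M) = (3,2,0,2,2,3)
P² = 288/35
sum k=0..0:
  [0] +1/4 = 1/4
S = 1/4
C² = P²·S² = 18/35 ; C = +0.717137

+√(18/35) = +0.717137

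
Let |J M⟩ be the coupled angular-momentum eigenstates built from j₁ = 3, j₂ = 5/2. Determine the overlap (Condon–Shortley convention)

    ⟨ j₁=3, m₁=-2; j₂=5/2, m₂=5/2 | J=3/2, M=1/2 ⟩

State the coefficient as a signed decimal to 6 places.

triangle: 4!*2!*1!/8! = 48/40320
(j±m)!: 1!*5!*5!*0!*2!*1! = 28800
prefactor² = (2J+1)*Δ*N² = 960/7
  k=4: +1/(4!*0!*1!*1!*1!*0!) = 1/24
Σ = 1/24  ⇒  CG² = 960/7*1/24² = 5/21
CG = +√(5/21) = +0.487950

+√(5/21) ≈ +0.487950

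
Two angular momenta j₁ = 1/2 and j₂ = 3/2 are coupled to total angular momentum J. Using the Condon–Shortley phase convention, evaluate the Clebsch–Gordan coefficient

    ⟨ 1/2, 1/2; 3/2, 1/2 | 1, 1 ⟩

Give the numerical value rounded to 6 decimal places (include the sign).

√[3·1!0!2!/4! · 1!0!2!1!2!0!] = √(1)
  +(−1)^0/∏(0,1,0,2,0,0)! = 1/2  (running 1/2)
⟨..|..⟩ = √(1)·(1/2) = +0.500000

+0.500000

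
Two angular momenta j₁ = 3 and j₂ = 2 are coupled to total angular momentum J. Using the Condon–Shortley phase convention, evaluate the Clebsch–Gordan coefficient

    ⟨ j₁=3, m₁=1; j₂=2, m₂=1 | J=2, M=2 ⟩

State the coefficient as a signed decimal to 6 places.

j₁+j₂−J=3  J+j₁−j₂=3  J−j₁+j₂=1  j₁+j₂+J+1=8
(j₁±m₁, j₂±m₂, J±M) = (4,2,3,1,4,0)
P² = 216/7
sum k=2..2:
  [2] +1/12 = 1/12
S = 1/12
C² = P²·S² = 3/14 ; C = +0.462910

+0.462910  (= +√(3/14))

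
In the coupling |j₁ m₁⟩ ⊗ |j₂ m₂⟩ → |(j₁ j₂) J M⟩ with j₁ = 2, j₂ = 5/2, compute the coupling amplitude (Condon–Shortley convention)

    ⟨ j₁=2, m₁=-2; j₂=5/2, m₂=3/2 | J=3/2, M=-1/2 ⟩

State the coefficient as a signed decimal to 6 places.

√[4·3!1!2!/7! · 0!4!4!1!1!2!] = √(384/35)
  +(−1)^3/∏(3,0,1,1,0,1)! = -1/6  (running -1/6)
⟨..|..⟩ = √(384/35)·(-1/6) = -0.552052

−√(32/105) = -0.552052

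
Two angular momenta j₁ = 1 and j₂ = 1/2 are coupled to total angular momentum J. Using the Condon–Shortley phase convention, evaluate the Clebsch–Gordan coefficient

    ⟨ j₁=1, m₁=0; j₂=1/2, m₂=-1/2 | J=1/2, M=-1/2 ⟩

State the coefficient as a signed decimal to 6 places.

√[2·1!1!0!/3! · 1!1!0!1!0!1!] = √(1/3)
  +(−1)^0/∏(0,1,1,0,0,0)! = 1  (running 1)
⟨..|..⟩ = √(1/3)·(1) = +0.577350

+√(1/3) ≈ +0.577350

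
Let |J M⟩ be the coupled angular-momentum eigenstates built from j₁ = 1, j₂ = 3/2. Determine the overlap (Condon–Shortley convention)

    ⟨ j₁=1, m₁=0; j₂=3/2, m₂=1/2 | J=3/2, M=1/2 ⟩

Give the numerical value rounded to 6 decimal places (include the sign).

j₁+j₂−J=1  J+j₁−j₂=1  J−j₁+j₂=2  j₁+j₂+J+1=5
(j₁±m₁, j₂±m₂, J±M) = (1,1,2,1,2,1)
P² = 4/15
sum k=0..1:
  [0] +1/2 = 1/2
  [1] −1/1 = -1
S = -1/2
C² = P²·S² = 1/15 ; C = -0.258199

−√(1/15) = -0.258199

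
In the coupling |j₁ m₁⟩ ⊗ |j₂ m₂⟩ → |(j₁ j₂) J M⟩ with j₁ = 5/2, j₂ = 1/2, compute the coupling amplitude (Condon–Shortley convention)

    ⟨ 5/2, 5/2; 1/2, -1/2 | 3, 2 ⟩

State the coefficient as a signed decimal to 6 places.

+0.408248

j₁+j₂−J=0  J+j₁−j₂=5  J−j₁+j₂=1  j₁+j₂+J+1=7
(j₁±m₁, j₂±m₂, J±M) = (5,0,0,1,5,1)
P² = 2400
sum k=0..0:
  [0] +1/120 = 1/120
S = 1/120
C² = P²·S² = 1/6 ; C = +0.408248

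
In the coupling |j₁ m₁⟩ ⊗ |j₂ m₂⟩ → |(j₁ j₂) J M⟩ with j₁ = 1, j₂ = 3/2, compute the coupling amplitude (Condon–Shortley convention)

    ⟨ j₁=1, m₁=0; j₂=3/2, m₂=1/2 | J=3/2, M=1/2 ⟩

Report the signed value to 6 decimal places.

-0.258199  (= −√(1/15))

j₁+j₂−J=1  J+j₁−j₂=1  J−j₁+j₂=2  j₁+j₂+J+1=5
(j₁±m₁, j₂±m₂, J±M) = (1,1,2,1,2,1)
P² = 4/15
sum k=0..1:
  [0] +1/2 = 1/2
  [1] −1/1 = -1
S = -1/2
C² = P²·S² = 1/15 ; C = -0.258199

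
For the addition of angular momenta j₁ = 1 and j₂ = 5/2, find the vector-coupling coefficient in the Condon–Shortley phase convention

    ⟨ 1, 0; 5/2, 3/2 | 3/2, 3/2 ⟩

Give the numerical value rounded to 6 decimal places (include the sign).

-0.516398

triangle: 2!*0!*3!/6! = 12/720
(j±m)!: 1!*1!*4!*1!*3!*0! = 144
prefactor² = (2J+1)*Δ*N² = 48/5
  k=1: −1/(1!*1!*0!*3!*0!*0!) = -1/6
Σ = -1/6  ⇒  CG² = 48/5*(-1/6)² = 4/15
CG = −√(4/15) = -0.516398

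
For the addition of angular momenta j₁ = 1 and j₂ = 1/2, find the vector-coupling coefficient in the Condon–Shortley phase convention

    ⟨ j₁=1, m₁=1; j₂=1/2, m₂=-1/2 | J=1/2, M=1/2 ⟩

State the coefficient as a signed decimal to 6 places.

triangle: 1!×1!×0!/3! = 1/6
(j±m)!: 2!×0!×0!×1!×1!×0! = 2
prefactor² = (2J+1)×Δ×N² = 2/3
  k=0: +1/(0!×1!×0!×0!×1!×0!) = 1
Σ = 1  ⇒  CG² = 2/3×1² = 2/3
CG = +√(2/3) = +0.816497

+√(2/3) = +0.816497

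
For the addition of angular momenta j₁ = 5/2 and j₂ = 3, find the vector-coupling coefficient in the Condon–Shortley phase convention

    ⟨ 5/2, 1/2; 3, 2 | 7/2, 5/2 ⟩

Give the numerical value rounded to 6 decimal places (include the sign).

-0.178174

triangle: 2!·3!·4!/10! = 288/3628800
(j±m)!: 3!·2!·5!·1!·6!·1! = 1036800
prefactor² = (2J+1)·Δ·N² = 4608/7
  k=1: −1/(1!·1!·1!·4!·2!·0!) = -1/48
  k=2: +1/(2!·0!·0!·3!·3!·1!) = 1/72
Σ = -1/144  ⇒  CG² = 4608/7·(-1/144)² = 2/63
CG = −√(2/63) = -0.178174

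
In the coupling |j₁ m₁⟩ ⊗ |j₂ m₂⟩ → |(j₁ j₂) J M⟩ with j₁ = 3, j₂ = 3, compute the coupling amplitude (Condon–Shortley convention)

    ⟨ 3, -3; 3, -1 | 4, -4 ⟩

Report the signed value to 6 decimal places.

+0.522233  (= +√(3/11))

j₁+j₂−J=2  J+j₁−j₂=4  J−j₁+j₂=4  j₁+j₂+J+1=11
(j₁±m₁, j₂±m₂, J±M) = (0,6,2,4,0,8)
P² = 3981312/11
sum k=2..2:
  [2] +1/1152 = 1/1152
S = 1/1152
C² = P²·S² = 3/11 ; C = +0.522233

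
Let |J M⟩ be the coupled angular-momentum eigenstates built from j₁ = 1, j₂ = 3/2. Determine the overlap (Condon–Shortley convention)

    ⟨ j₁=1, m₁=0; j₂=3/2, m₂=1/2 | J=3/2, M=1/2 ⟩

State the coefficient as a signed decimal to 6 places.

√[4·1!1!2!/5! · 1!1!2!1!2!1!] = √(4/15)
  +(−1)^0/∏(0,1,1,2,0,0)! = 1/2  (running 1/2)
  +(−1)^1/∏(1,0,0,1,1,1)! = -1  (running -1/2)
⟨..|..⟩ = √(4/15)·(-1/2) = -0.258199

-0.258199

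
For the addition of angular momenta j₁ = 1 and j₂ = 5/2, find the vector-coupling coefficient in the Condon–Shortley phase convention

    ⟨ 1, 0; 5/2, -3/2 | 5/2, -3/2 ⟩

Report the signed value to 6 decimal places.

j₁+j₂−J=1  J+j₁−j₂=1  J−j₁+j₂=4  j₁+j₂+J+1=7
(j₁±m₁, j₂±m₂, J±M) = (1,1,1,4,1,4)
P² = 576/35
sum k=0..1:
  [0] +1/6 = 1/6
  [1] −1/24 = -1/24
S = 1/8
C² = P²·S² = 9/35 ; C = +0.507093

+√(9/35) ≈ +0.507093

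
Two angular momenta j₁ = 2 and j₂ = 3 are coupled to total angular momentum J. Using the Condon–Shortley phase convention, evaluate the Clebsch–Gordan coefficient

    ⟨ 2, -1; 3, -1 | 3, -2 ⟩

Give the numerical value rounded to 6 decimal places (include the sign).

-0.500000  (= −√(1/4))

√[7·2!2!4!/9! · 1!3!2!4!1!5!] = √(64)
  +(−1)^1/∏(1,1,2,1,0,3)! = -1/12  (running -1/12)
  +(−1)^2/∏(2,0,1,0,1,4)! = 1/48  (running -1/16)
⟨..|..⟩ = √(64)·(-1/16) = -0.500000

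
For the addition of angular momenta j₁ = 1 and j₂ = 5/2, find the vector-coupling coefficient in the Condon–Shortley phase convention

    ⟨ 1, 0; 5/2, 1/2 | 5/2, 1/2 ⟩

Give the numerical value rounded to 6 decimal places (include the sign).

-0.169031

√[6·1!1!4!/7! · 1!1!3!2!3!2!] = √(144/35)
  +(−1)^0/∏(0,1,1,3,0,1)! = 1/6  (running 1/6)
  +(−1)^1/∏(1,0,0,2,1,2)! = -1/4  (running -1/12)
⟨..|..⟩ = √(144/35)·(-1/12) = -0.169031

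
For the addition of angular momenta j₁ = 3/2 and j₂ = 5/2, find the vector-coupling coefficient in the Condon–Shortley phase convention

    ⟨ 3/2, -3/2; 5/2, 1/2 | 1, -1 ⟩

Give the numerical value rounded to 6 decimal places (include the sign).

triangle: 3!·0!·2!/6! = 12/720
(j±m)!: 0!·3!·3!·2!·0!·2! = 144
prefactor² = (2J+1)·Δ·N² = 36/5
  k=3: −1/(3!·0!·0!·0!·0!·2!) = -1/12
Σ = -1/12  ⇒  CG² = 36/5·(-1/12)² = 1/20
CG = −√(1/20) = -0.223607

-0.223607  (= −√(1/20))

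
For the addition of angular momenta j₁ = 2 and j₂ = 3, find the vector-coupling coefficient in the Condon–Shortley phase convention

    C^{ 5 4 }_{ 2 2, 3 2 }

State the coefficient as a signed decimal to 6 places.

+0.774597

√[11·0!4!6!/11! · 4!0!5!1!9!1!] = √(4976640)
  +(−1)^0/∏(0,0,0,5,4,1)! = 1/2880  (running 1/2880)
⟨..|..⟩ = √(4976640)·(1/2880) = +0.774597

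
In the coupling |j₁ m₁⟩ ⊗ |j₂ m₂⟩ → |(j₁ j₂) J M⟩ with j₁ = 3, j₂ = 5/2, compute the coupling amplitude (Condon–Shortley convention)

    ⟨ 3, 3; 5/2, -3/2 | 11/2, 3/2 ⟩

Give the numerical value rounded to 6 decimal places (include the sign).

triangle: 0!×6!×5!/12! = 86400/479001600
(j±m)!: 6!×0!×1!×4!×7!×4! = 2090188800
prefactor² = (2J+1)×Δ×N² = 49766400/11
  k=0: +1/(0!×0!×0!×1!×6!×4!) = 1/17280
Σ = 1/17280  ⇒  CG² = 49766400/11×1/17280² = 1/66
CG = +√(1/66) = +0.123091

+0.123091  (= +√(1/66))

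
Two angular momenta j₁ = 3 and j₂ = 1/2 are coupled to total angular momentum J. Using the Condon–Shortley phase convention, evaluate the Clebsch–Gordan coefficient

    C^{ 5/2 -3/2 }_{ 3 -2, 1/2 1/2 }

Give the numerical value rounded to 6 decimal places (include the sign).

j₁+j₂−J=1  J+j₁−j₂=5  J−j₁+j₂=0  j₁+j₂+J+1=7
(j₁±m₁, j₂±m₂, J±M) = (1,5,1,0,1,4)
P² = 2880/7
sum k=1..1:
  [1] −1/24 = -1/24
S = -1/24
C² = P²·S² = 5/7 ; C = -0.845154

-0.845154  (= −√(5/7))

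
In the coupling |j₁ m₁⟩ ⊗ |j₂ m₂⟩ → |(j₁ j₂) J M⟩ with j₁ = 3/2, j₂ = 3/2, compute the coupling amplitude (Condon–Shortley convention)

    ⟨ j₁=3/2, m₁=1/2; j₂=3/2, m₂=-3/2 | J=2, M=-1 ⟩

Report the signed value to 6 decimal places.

+0.707107

triangle: 1!×2!×2!/6! = 4/720
(j±m)!: 2!×1!×0!×3!×1!×3! = 72
prefactor² = (2J+1)×Δ×N² = 2
  k=0: +1/(0!×1!×1!×0!×1!×2!) = 1/2
Σ = 1/2  ⇒  CG² = 2×1/2² = 1/2
CG = +√(1/2) = +0.707107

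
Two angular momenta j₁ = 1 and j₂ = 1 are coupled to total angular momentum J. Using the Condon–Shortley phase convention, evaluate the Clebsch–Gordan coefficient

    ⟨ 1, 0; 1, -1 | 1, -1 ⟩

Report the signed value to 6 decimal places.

j₁+j₂−J=1  J+j₁−j₂=1  J−j₁+j₂=1  j₁+j₂+J+1=4
(j₁±m₁, j₂±m₂, J±M) = (1,1,0,2,0,2)
P² = 1/2
sum k=0..0:
  [0] +1/1 = 1
S = 1
C² = P²·S² = 1/2 ; C = +0.707107

+0.707107  (= +√(1/2))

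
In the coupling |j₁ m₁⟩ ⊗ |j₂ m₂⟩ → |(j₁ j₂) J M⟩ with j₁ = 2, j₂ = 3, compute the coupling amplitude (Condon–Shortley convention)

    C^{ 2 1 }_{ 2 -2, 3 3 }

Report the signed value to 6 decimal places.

triangle: 3!×1!×3!/8! = 36/40320
(j±m)!: 0!×4!×6!×0!×3!×1! = 103680
prefactor² = (2J+1)×Δ×N² = 3240/7
  k=3: −1/(3!×0!×1!×3!×0!×0!) = -1/36
Σ = -1/36  ⇒  CG² = 3240/7×(-1/36)² = 5/14
CG = −√(5/14) = -0.597614

-0.597614  (= −√(5/14))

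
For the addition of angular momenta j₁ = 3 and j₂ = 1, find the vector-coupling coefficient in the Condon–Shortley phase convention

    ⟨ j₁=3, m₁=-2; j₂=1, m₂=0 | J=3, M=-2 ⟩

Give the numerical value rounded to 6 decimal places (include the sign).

triangle: 1!·5!·1!/8! = 120/40320
(j±m)!: 1!·5!·1!·1!·1!·5! = 14400
prefactor² = (2J+1)·Δ·N² = 300
  k=0: +1/(0!·1!·5!·1!·0!·0!) = 1/120
  k=1: −1/(1!·0!·4!·0!·1!·1!) = -1/24
Σ = -1/30  ⇒  CG² = 300·(-1/30)² = 1/3
CG = −√(1/3) = -0.577350

−√(1/3) = -0.577350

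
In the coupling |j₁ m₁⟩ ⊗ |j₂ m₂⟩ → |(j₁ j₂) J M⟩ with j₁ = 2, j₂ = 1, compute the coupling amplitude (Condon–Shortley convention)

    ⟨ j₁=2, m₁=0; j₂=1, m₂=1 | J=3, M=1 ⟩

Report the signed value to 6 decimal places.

√[7·0!4!2!/7! · 2!2!2!0!4!2!] = √(128/5)
  +(−1)^0/∏(0,0,2,2,2,0)! = 1/8  (running 1/8)
⟨..|..⟩ = √(128/5)·(1/8) = +0.632456

+√(2/5) ≈ +0.632456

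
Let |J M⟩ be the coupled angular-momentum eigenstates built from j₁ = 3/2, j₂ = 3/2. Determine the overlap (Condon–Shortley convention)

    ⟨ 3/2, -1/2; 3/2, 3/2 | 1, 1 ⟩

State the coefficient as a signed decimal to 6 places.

j₁+j₂−J=2  J+j₁−j₂=1  J−j₁+j₂=1  j₁+j₂+J+1=5
(j₁±m₁, j₂±m₂, J±M) = (1,2,3,0,2,0)
P² = 6/5
sum k=2..2:
  [2] +1/2 = 1/2
S = 1/2
C² = P²·S² = 3/10 ; C = +0.547723

+√(3/10) ≈ +0.547723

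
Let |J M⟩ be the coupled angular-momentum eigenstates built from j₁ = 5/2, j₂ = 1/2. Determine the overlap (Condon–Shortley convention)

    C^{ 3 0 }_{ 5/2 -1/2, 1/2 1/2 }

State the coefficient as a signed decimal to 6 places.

+0.707107

triangle: 0!·5!·1!/7! = 120/5040
(j±m)!: 2!·3!·1!·0!·3!·3! = 432
prefactor² = (2J+1)·Δ·N² = 72
  k=0: +1/(0!·0!·3!·1!·2!·0!) = 1/12
Σ = 1/12  ⇒  CG² = 72·1/12² = 1/2
CG = +√(1/2) = +0.707107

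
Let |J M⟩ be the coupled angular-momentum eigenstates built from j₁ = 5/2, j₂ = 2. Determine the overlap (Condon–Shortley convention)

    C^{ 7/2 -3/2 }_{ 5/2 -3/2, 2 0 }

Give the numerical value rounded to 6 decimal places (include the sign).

−√(2/7) ≈ -0.534522

√[8·1!4!3!/9! · 1!4!2!2!2!5!] = √(512/7)
  +(−1)^0/∏(0,1,4,2,0,1)! = 1/48  (running 1/48)
  +(−1)^1/∏(1,0,3,1,1,2)! = -1/12  (running -1/16)
⟨..|..⟩ = √(512/7)·(-1/16) = -0.534522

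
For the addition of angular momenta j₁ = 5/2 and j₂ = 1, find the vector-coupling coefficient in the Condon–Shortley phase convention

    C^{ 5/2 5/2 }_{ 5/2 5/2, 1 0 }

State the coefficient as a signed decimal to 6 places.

j₁+j₂−J=1  J+j₁−j₂=4  J−j₁+j₂=1  j₁+j₂+J+1=7
(j₁±m₁, j₂±m₂, J±M) = (5,0,1,1,5,0)
P² = 2880/7
sum k=0..0:
  [0] +1/24 = 1/24
S = 1/24
C² = P²·S² = 5/7 ; C = +0.845154

+√(5/7) = +0.845154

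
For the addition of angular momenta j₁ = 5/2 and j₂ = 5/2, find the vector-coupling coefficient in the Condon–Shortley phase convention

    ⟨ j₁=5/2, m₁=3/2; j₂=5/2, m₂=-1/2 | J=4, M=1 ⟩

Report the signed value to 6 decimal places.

+√(5/14) ≈ +0.597614

triangle: 1!·4!·4!/10! = 576/3628800
(j±m)!: 4!·1!·2!·3!·5!·3! = 207360
prefactor² = (2J+1)·Δ·N² = 10368/35
  k=0: +1/(0!·1!·1!·2!·3!·2!) = 1/24
  k=1: −1/(1!·0!·0!·1!·4!·3!) = -1/144
Σ = 5/144  ⇒  CG² = 10368/35·5/144² = 5/14
CG = +√(5/14) = +0.597614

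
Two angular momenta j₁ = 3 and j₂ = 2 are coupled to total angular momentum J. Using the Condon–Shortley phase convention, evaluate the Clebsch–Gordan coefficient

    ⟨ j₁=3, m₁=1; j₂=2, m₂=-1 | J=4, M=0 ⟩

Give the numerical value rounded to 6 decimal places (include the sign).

j₁+j₂−J=1  J+j₁−j₂=5  J−j₁+j₂=3  j₁+j₂+J+1=10
(j₁±m₁, j₂±m₂, J±M) = (4,2,1,3,4,4)
P² = 10368/35
sum k=0..1:
  [0] +1/24 = 1/24
  [1] −1/144 = -1/144
S = 5/144
C² = P²·S² = 5/14 ; C = +0.597614

+√(5/14) ≈ +0.597614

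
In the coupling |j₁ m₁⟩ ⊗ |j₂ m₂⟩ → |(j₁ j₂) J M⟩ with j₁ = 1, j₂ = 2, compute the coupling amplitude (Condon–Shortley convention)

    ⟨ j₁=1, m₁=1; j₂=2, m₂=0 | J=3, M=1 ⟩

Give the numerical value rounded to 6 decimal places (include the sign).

j₁+j₂−J=0  J+j₁−j₂=2  J−j₁+j₂=4  j₁+j₂+J+1=7
(j₁±m₁, j₂±m₂, J±M) = (2,0,2,2,4,2)
P² = 128/5
sum k=0..0:
  [0] +1/8 = 1/8
S = 1/8
C² = P²·S² = 2/5 ; C = +0.632456

+√(2/5) = +0.632456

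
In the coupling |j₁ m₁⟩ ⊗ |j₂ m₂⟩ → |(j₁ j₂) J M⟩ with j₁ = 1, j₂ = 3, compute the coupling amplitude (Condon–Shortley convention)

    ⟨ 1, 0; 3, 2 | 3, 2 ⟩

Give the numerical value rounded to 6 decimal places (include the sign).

−√(1/3) = -0.577350

j₁+j₂−J=1  J+j₁−j₂=1  J−j₁+j₂=5  j₁+j₂+J+1=8
(j₁±m₁, j₂±m₂, J±M) = (1,1,5,1,5,1)
P² = 300
sum k=0..1:
  [0] +1/120 = 1/120
  [1] −1/24 = -1/24
S = -1/30
C² = P²·S² = 1/3 ; C = -0.577350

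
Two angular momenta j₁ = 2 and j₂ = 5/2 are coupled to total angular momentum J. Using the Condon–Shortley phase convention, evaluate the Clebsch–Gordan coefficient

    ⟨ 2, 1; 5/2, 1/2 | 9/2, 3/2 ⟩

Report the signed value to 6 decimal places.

+√(10/21) = +0.690066

triangle: 0!·4!·5!/10! = 2880/3628800
(j±m)!: 3!·1!·3!·2!·6!·3! = 311040
prefactor² = (2J+1)·Δ·N² = 17280/7
  k=0: +1/(0!·0!·1!·3!·3!·2!) = 1/72
Σ = 1/72  ⇒  CG² = 17280/7·1/72² = 10/21
CG = +√(10/21) = +0.690066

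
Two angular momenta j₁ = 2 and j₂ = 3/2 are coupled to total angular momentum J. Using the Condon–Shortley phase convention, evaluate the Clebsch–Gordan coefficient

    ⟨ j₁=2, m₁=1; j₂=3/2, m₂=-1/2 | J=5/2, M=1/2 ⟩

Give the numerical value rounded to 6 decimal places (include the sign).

+√(5/14) ≈ +0.597614

√[6·1!3!2!/7! · 3!1!1!2!3!2!] = √(72/35)
  +(−1)^0/∏(0,1,1,1,2,1)! = 1/2  (running 1/2)
  +(−1)^1/∏(1,0,0,0,3,2)! = -1/12  (running 5/12)
⟨..|..⟩ = √(72/35)·(5/12) = +0.597614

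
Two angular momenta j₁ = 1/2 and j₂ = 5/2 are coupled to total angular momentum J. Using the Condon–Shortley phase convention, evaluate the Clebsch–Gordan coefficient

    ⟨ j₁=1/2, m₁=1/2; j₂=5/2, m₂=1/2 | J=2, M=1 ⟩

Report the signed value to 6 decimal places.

+0.577350

√[5·1!0!4!/6! · 1!0!3!2!3!1!] = √(12)
  +(−1)^0/∏(0,1,0,3,0,1)! = 1/6  (running 1/6)
⟨..|..⟩ = √(12)·(1/6) = +0.577350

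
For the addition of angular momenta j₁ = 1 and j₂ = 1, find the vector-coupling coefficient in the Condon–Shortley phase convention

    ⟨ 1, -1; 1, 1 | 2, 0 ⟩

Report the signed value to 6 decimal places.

+√(1/6) ≈ +0.408248

√[5·0!2!2!/5! · 0!2!2!0!2!2!] = √(8/3)
  +(−1)^0/∏(0,0,2,2,0,0)! = 1/4  (running 1/4)
⟨..|..⟩ = √(8/3)·(1/4) = +0.408248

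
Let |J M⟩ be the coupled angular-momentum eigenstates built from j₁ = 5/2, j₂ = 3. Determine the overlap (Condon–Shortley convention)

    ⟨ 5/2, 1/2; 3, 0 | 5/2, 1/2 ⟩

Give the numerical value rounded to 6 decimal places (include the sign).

triangle: 3!*2!*3!/9! = 72/362880
(j±m)!: 3!*2!*3!*3!*3!*2! = 5184
prefactor² = (2J+1)*Δ*N² = 216/35
  k=0: +1/(0!*3!*2!*3!*0!*0!) = 1/72
  k=1: −1/(1!*2!*1!*2!*1!*1!) = -1/4
  k=2: +1/(2!*1!*0!*1!*2!*2!) = 1/8
Σ = -1/9  ⇒  CG² = 216/35*(-1/9)² = 8/105
CG = −√(8/105) = -0.276026

−√(8/105) ≈ -0.276026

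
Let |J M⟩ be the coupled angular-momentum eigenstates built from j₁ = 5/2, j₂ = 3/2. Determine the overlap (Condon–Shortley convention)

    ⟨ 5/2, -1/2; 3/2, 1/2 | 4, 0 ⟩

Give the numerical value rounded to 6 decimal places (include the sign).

+0.654654  (= +√(3/7))

√[9·0!5!3!/9! · 2!3!2!1!4!4!] = √(1728/7)
  +(−1)^0/∏(0,0,3,2,2,1)! = 1/24  (running 1/24)
⟨..|..⟩ = √(1728/7)·(1/24) = +0.654654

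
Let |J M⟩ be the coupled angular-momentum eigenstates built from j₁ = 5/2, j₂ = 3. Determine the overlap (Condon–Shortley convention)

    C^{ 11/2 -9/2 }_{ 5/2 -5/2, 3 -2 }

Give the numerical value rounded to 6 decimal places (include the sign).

+√(6/11) = +0.738549

j₁+j₂−J=0  J+j₁−j₂=5  J−j₁+j₂=6  j₁+j₂+J+1=12
(j₁±m₁, j₂±m₂, J±M) = (0,5,1,5,1,10)
P² = 1244160000/11
sum k=0..0:
  [0] +1/14400 = 1/14400
S = 1/14400
C² = P²·S² = 6/11 ; C = +0.738549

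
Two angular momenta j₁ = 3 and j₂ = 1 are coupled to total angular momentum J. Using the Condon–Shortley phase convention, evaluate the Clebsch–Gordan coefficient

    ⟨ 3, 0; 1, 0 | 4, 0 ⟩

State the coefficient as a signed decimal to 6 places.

triangle: 0!×6!×2!/9! = 1440/362880
(j±m)!: 3!×3!×1!×1!×4!×4! = 20736
prefactor² = (2J+1)×Δ×N² = 5184/7
  k=0: +1/(0!×0!×3!×1!×3!×1!) = 1/36
Σ = 1/36  ⇒  CG² = 5184/7×1/36² = 4/7
CG = +√(4/7) = +0.755929

+√(4/7) ≈ +0.755929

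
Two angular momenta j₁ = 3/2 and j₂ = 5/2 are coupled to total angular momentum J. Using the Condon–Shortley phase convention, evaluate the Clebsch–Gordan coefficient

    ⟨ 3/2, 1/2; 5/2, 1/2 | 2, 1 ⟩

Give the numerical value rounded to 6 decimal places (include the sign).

√[5·2!1!3!/7! · 2!1!3!2!3!1!] = √(12/7)
  +(−1)^0/∏(0,2,1,3,0,0)! = 1/12  (running 1/12)
  +(−1)^1/∏(1,1,0,2,1,1)! = -1/2  (running -5/12)
⟨..|..⟩ = √(12/7)·(-5/12) = -0.545545

-0.545545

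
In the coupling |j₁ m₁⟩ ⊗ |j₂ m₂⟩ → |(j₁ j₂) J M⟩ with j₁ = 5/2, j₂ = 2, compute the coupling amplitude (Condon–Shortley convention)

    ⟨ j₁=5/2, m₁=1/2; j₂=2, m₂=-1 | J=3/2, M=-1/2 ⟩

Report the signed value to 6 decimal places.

-0.487950  (= −√(5/21))

√[4·3!2!1!/7! · 3!2!1!3!1!2!] = √(48/35)
  +(−1)^0/∏(0,3,2,1,0,0)! = 1/12  (running 1/12)
  +(−1)^1/∏(1,2,1,0,1,1)! = -1/2  (running -5/12)
⟨..|..⟩ = √(48/35)·(-5/12) = -0.487950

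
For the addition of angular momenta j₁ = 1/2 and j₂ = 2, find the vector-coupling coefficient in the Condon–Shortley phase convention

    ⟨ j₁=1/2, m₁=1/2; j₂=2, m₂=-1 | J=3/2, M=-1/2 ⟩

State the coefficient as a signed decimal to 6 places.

triangle: 1!·0!·3!/5! = 6/120
(j±m)!: 1!·0!·1!·3!·1!·2! = 12
prefactor² = (2J+1)·Δ·N² = 12/5
  k=0: +1/(0!·1!·0!·1!·0!·2!) = 1/2
Σ = 1/2  ⇒  CG² = 12/5·1/2² = 3/5
CG = +√(3/5) = +0.774597

+0.774597  (= +√(3/5))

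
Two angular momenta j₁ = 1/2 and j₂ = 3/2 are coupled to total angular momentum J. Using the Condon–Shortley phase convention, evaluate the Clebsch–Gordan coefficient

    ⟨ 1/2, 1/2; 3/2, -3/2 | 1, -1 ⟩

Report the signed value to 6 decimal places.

√[3·1!0!2!/4! · 1!0!0!3!0!2!] = √(3)
  +(−1)^0/∏(0,1,0,0,0,2)! = 1/2  (running 1/2)
⟨..|..⟩ = √(3)·(1/2) = +0.866025

+√(3/4) = +0.866025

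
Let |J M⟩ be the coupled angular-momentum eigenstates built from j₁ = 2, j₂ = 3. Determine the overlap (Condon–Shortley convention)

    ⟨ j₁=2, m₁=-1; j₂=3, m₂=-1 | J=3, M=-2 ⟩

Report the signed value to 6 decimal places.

triangle: 2!*2!*4!/9! = 96/362880
(j±m)!: 1!*3!*2!*4!*1!*5! = 34560
prefactor² = (2J+1)*Δ*N² = 64
  k=1: −1/(1!*1!*2!*1!*0!*3!) = -1/12
  k=2: +1/(2!*0!*1!*0!*1!*4!) = 1/48
Σ = -1/16  ⇒  CG² = 64*(-1/16)² = 1/4
CG = −√(1/4) = -0.500000

-0.500000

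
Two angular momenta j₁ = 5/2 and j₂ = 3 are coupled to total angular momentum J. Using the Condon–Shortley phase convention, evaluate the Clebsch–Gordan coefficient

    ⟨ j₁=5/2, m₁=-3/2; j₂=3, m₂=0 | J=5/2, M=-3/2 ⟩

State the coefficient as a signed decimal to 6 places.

+0.483046

j₁+j₂−J=3  J+j₁−j₂=2  J−j₁+j₂=3  j₁+j₂+J+1=9
(j₁±m₁, j₂±m₂, J±M) = (1,4,3,3,1,4)
P² = 864/35
sum k=2..3:
  [2] +1/8 = 1/8
  [3] −1/36 = -1/36
S = 7/72
C² = P²·S² = 7/30 ; C = +0.483046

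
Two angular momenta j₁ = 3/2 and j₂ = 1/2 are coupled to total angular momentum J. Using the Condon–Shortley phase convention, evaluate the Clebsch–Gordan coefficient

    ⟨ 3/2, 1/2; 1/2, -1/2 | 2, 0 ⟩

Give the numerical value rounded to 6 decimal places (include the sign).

triangle: 0!·3!·1!/5! = 6/120
(j±m)!: 2!·1!·0!·1!·2!·2! = 8
prefactor² = (2J+1)·Δ·N² = 2
  k=0: +1/(0!·0!·1!·0!·2!·1!) = 1/2
Σ = 1/2  ⇒  CG² = 2·1/2² = 1/2
CG = +√(1/2) = +0.707107

+0.707107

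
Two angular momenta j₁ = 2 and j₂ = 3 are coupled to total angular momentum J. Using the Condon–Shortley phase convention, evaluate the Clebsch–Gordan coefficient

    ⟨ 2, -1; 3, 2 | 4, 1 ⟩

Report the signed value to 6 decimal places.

triangle: 1!·3!·5!/10! = 720/3628800
(j±m)!: 1!·3!·5!·1!·5!·3! = 518400
prefactor² = (2J+1)·Δ·N² = 6480/7
  k=0: +1/(0!·1!·3!·5!·0!·0!) = 1/720
  k=1: −1/(1!·0!·2!·4!·1!·1!) = -1/48
Σ = -7/360  ⇒  CG² = 6480/7·(-7/360)² = 7/20
CG = −√(7/20) = -0.591608

-0.591608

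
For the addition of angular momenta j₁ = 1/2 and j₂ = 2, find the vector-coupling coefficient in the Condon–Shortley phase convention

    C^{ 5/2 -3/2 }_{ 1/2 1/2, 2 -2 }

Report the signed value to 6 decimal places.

+√(1/5) ≈ +0.447214

j₁+j₂−J=0  J+j₁−j₂=1  J−j₁+j₂=4  j₁+j₂+J+1=6
(j₁±m₁, j₂±m₂, J±M) = (1,0,0,4,1,4)
P² = 576/5
sum k=0..0:
  [0] +1/24 = 1/24
S = 1/24
C² = P²·S² = 1/5 ; C = +0.447214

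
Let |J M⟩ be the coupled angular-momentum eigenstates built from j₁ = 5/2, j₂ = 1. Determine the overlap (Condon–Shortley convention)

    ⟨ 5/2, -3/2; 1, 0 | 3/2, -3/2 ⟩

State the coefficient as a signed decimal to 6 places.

triangle: 2!·3!·0!/6! = 12/720
(j±m)!: 1!·4!·1!·1!·0!·3! = 144
prefactor² = (2J+1)·Δ·N² = 48/5
  k=1: −1/(1!·1!·3!·0!·0!·0!) = -1/6
Σ = -1/6  ⇒  CG² = 48/5·(-1/6)² = 4/15
CG = −√(4/15) = -0.516398

−√(4/15) ≈ -0.516398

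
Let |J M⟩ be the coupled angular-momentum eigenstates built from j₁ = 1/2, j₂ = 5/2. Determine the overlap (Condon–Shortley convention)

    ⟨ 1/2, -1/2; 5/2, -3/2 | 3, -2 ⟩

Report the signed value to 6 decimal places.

triangle: 0!*1!*5!/7! = 120/5040
(j±m)!: 0!*1!*1!*4!*1!*5! = 2880
prefactor² = (2J+1)*Δ*N² = 480
  k=0: +1/(0!*0!*1!*1!*0!*4!) = 1/24
Σ = 1/24  ⇒  CG² = 480*1/24² = 5/6
CG = +√(5/6) = +0.912871

+√(5/6) ≈ +0.912871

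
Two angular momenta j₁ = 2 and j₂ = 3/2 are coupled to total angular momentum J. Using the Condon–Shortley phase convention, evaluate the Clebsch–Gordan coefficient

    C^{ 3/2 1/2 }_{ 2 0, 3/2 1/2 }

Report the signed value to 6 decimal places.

triangle: 2!*2!*1!/6! = 4/720
(j±m)!: 2!*2!*2!*1!*2!*1! = 16
prefactor² = (2J+1)*Δ*N² = 16/45
  k=1: −1/(1!*1!*1!*1!*1!*0!) = -1
  k=2: +1/(2!*0!*0!*0!*2!*1!) = 1/4
Σ = -3/4  ⇒  CG² = 16/45*(-3/4)² = 1/5
CG = −√(1/5) = -0.447214

−√(1/5) ≈ -0.447214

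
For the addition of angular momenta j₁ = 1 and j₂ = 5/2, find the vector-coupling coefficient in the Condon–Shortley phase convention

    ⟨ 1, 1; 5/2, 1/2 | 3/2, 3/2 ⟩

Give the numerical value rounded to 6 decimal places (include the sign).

j₁+j₂−J=2  J+j₁−j₂=0  J−j₁+j₂=3  j₁+j₂+J+1=6
(j₁±m₁, j₂±m₂, J±M) = (2,0,3,2,3,0)
P² = 48/5
sum k=0..0:
  [0] +1/12 = 1/12
S = 1/12
C² = P²·S² = 1/15 ; C = +0.258199

+√(1/15) = +0.258199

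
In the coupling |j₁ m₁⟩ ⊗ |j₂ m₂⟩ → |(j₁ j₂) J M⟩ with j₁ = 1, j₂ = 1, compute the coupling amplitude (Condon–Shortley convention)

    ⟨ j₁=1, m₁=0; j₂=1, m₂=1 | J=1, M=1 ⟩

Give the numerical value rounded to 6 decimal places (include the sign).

−√(1/2) = -0.707107

triangle: 1!·1!·1!/4! = 1/24
(j±m)!: 1!·1!·2!·0!·2!·0! = 4
prefactor² = (2J+1)·Δ·N² = 1/2
  k=1: −1/(1!·0!·0!·1!·1!·0!) = -1
Σ = -1  ⇒  CG² = 1/2·(-1)² = 1/2
CG = −√(1/2) = -0.707107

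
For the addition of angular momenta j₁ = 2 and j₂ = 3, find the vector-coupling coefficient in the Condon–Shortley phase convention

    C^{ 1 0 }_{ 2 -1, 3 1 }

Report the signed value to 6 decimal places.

triangle: 4!×0!×2!/7! = 48/5040
(j±m)!: 1!×3!×4!×2!×1!×1! = 288
prefactor² = (2J+1)×Δ×N² = 288/35
  k=3: −1/(3!×1!×0!×1!×0!×1!) = -1/6
Σ = -1/6  ⇒  CG² = 288/35×(-1/6)² = 8/35
CG = −√(8/35) = -0.478091

−√(8/35) = -0.478091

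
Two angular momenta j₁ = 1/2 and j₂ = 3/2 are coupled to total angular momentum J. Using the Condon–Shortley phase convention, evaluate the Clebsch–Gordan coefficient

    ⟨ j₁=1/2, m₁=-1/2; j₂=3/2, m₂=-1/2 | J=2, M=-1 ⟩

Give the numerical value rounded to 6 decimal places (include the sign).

+0.866025  (= +√(3/4))

√[5·0!1!3!/5! · 0!1!1!2!1!3!] = √(3)
  +(−1)^0/∏(0,0,1,1,0,2)! = 1/2  (running 1/2)
⟨..|..⟩ = √(3)·(1/2) = +0.866025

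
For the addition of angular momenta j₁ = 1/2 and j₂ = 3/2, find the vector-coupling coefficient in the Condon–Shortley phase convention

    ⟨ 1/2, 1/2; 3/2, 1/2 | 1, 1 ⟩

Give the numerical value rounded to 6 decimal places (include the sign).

+√(1/4) = +0.500000

√[3·1!0!2!/4! · 1!0!2!1!2!0!] = √(1)
  +(−1)^0/∏(0,1,0,2,0,0)! = 1/2  (running 1/2)
⟨..|..⟩ = √(1)·(1/2) = +0.500000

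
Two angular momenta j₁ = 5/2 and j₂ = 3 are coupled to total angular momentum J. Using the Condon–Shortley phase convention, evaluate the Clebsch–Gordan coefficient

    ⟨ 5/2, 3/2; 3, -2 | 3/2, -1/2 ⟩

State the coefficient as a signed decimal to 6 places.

√[4·4!1!2!/8! · 4!1!1!5!1!2!] = √(192/7)
  +(−1)^0/∏(0,4,1,1,0,1)! = 1/24  (running 1/24)
  +(−1)^1/∏(1,3,0,0,1,2)! = -1/12  (running -1/24)
⟨..|..⟩ = √(192/7)·(-1/24) = -0.218218

-0.218218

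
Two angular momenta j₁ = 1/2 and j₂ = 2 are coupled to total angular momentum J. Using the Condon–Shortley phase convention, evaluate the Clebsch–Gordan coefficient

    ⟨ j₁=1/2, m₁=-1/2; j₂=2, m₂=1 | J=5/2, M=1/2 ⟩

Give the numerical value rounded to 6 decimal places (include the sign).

+0.632456  (= +√(2/5))

√[6·0!1!4!/6! · 0!1!3!1!3!2!] = √(72/5)
  +(−1)^0/∏(0,0,1,3,0,1)! = 1/6  (running 1/6)
⟨..|..⟩ = √(72/5)·(1/6) = +0.632456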